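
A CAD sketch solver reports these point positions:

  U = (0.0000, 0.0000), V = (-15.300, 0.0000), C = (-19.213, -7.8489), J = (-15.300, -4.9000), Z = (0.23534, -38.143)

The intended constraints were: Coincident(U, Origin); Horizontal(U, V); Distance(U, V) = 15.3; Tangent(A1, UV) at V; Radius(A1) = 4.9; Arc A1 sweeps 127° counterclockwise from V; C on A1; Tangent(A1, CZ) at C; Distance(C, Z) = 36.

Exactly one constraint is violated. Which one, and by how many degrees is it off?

Tangent(A1, CZ) at C — off by 4.30°.

U = (0.00, 0.00) ✓; U.y = 0.00, V.y = 0.00 ✓; |UV| = 15.30 ✓; ∠(JV, VU) = 90.00° ✓; |JV| = 4.900 ✓; bearing(J→C) − bearing(J→V) = 127.0° ✓; |JC| = 4.900 ✓; ∠(JC, CZ) = 94.30° ✗; |CZ| = 36.00 ✓.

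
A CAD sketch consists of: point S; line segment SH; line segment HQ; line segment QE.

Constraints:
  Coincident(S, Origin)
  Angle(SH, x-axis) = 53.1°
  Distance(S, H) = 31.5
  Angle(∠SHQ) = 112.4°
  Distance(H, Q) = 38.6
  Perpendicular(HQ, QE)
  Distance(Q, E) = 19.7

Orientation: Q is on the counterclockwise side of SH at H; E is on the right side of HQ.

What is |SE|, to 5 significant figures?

70.317

∠SHQ = 112.4°, so HQ runs at 53.1° + (180° − 112.4°) = 120.70° from the x-axis; with |HQ| = 38.6, Q = H + 38.6·(cos 120.70°, sin 120.70°) = (-0.79372, 58.380). HQ is perpendicular to QE; with |QE| = 19.7 on the right of HQ, E = Q + 19.7·(0.85985, 0.51054) = (16.145, 68.438). Then |SE| = |E − S| = 70.317.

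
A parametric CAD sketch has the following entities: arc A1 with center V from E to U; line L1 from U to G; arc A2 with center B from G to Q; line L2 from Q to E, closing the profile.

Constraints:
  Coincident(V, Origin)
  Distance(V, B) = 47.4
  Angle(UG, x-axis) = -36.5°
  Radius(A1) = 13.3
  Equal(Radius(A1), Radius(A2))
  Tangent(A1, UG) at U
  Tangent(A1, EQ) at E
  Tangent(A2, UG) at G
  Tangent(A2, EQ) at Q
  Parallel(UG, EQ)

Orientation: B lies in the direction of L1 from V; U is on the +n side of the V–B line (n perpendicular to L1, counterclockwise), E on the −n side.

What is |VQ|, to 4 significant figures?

49.23

Tangency of A1 to both parallel lines with radius 13.3 puts U and E at V ± 13.3·n: U = (7.911, 10.69), E = (-7.911, -10.69). Equal radii place G and Q the same way about B: G = B + 13.3·n = (46.01, -17.50), Q = B − 13.3·n = (30.19, -38.89). Then |VQ| = |Q − V| = 49.23.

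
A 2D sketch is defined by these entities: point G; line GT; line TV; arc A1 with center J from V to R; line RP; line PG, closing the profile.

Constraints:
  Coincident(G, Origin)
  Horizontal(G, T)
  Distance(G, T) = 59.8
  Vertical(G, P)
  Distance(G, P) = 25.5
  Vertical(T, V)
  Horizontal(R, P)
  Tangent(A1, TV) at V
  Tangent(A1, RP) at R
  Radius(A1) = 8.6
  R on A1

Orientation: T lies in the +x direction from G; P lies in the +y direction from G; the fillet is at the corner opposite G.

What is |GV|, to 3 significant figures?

62.1

The virtual corner opposite G is at (59.8, 25.5). The tangent condition forces JV to be normal to TV and tangency of A1 to RP means the radius JR is perpendicular to RP, with radius 8.6, so the center J sits 8.6 in from both sides at J = (51.2, 16.9). That places the tangent points at V = (59.8, 16.9) on TV and R = (51.2, 25.5) on RP. Then |GV| = |V − G| = 62.1.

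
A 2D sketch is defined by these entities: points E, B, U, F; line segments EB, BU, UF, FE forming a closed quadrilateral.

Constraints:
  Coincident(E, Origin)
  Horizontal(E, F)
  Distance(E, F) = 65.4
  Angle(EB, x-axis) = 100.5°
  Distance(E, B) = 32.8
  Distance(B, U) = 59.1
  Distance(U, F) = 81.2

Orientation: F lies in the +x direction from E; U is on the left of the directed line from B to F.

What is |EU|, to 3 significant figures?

82.8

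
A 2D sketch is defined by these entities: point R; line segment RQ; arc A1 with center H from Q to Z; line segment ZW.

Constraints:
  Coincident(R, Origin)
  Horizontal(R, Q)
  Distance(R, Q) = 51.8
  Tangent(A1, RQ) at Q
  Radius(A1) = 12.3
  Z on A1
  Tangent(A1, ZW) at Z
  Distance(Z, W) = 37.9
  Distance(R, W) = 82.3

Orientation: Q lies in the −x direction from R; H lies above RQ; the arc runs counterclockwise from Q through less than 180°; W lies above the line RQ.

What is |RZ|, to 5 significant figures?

46.614

R is at the origin; R and Q share the same y with |RQ| = 51.8 and Q on the −x side, so Q = (-51.800, 0.0000). The tangent condition forces HQ to be normal to RQ, so H = Q + (0, 12.3) = (-51.800, 12.300). Since HZ ⟂ ZW (tangency), |HW| = √(12.3² + 37.9²) = 39.846 regardless of where Z sits on A1. So W lies on both circle(R, 82.3) and circle(H, 39.846); the above-RQ intersection is W = (-65.619, 49.673). Z is the foot of the tangent from W: Z = (-42.144, 19.919).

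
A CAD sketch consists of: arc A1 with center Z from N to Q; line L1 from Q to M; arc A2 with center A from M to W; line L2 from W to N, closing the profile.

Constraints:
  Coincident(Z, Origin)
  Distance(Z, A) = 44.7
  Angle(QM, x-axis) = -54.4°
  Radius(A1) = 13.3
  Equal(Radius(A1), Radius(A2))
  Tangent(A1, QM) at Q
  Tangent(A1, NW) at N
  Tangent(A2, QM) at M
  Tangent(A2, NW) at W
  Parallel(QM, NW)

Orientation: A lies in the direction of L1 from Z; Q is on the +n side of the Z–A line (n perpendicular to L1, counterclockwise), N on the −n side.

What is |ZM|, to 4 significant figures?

46.64

Tangency of A1 to both parallel lines with radius 13.3 puts Q and N at Z ± 13.3·n: Q = (10.81, 7.742), N = (-10.81, -7.742). Equal radii place M and W the same way about A: M = A + 13.3·n = (36.84, -28.60), W = A − 13.3·n = (15.21, -44.09). Then |ZM| = |M − Z| = 46.64.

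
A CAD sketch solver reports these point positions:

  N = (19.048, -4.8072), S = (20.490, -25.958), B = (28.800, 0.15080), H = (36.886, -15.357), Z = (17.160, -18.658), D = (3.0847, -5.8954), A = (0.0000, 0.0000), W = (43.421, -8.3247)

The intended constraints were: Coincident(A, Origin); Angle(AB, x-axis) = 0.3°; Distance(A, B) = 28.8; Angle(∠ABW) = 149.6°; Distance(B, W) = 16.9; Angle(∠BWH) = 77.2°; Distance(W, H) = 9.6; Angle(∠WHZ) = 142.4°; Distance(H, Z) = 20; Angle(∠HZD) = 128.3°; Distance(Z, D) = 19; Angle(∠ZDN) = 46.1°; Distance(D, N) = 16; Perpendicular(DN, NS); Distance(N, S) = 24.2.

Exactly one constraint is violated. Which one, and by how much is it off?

Distance(N, S) = 24.2 — off by 3.00.

A = (0.00, 0.00) ✓; AB at 0.3000° ✓; |AB| = 28.80 ✓; ∠ABW = 149.6° ✓; |BW| = 16.90 ✓; ∠BWH = 77.20° ✓; |WH| = 9.600 ✓; ∠WHZ = 142.4° ✓; |HZ| = 20.00 ✓; ∠HZD = 128.3° ✓; |ZD| = 19.00 ✓; ∠ZDN = 46.10° ✓; |DN| = 16.00 ✓; ∠(DN, NS) = 90.00° ✓; |NS| = 21.20 ✗.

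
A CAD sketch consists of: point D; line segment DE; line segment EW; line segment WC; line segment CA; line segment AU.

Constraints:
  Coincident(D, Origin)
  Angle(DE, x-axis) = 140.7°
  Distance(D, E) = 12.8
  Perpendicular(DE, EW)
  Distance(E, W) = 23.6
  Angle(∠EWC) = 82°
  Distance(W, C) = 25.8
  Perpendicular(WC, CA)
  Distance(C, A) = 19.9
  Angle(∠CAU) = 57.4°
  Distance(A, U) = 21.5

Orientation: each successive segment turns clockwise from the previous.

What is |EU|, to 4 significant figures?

15.68

WC is perpendicular to CA, so CA runs at -137.3°; with |CA| = 19.9, A = (7.914, -6.086). ∠CAU = 57.4° gives AU at 100.1° from the x-axis; with |AU| = 21.5, U = (4.144, 15.08). Then |EU| = |U − E| = 15.68.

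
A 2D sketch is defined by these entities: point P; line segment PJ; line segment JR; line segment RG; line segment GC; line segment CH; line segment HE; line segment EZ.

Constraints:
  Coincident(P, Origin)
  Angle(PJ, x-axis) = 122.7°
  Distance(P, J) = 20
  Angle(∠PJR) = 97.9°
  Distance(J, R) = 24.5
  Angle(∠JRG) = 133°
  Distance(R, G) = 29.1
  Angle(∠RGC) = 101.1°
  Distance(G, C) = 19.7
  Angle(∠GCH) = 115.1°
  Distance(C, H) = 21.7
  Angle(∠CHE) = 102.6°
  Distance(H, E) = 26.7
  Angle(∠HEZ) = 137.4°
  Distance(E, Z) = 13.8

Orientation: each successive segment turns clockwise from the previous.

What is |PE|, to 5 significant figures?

18.888

∠GCH = 115.1° gives CH at -150.20° from the x-axis; with |CH| = 21.7, H = (19.500, -0.88765). ∠CHE = 102.6° gives HE at 132.40° from the x-axis; with |HE| = 26.7, E = (1.4958, 18.829). Then |PE| = |E − P| = 18.888.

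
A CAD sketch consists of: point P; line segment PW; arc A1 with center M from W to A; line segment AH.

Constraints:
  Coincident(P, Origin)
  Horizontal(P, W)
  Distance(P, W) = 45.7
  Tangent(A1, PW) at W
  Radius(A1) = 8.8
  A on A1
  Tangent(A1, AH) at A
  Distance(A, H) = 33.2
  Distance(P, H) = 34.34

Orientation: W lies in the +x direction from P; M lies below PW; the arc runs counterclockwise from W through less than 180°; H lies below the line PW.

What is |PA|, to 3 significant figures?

39.0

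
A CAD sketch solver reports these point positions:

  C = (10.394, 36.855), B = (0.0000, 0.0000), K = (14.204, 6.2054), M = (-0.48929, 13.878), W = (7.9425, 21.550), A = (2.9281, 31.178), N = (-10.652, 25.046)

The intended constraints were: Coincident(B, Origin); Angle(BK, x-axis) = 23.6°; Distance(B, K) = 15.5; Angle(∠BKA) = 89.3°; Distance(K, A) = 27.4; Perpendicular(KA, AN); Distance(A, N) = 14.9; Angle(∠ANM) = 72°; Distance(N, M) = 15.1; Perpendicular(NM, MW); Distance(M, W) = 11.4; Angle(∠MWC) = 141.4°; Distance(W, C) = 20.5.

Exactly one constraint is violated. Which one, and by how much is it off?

Distance(W, C) = 20.5 — off by 5.00.

B = (0.00, 0.00) ✓; BK at 23.60° ✓; |BK| = 15.50 ✓; ∠BKA = 89.30° ✓; |KA| = 27.40 ✓; ∠(KA, AN) = 90.00° ✓; |AN| = 14.90 ✓; ∠ANM = 72.00° ✓; |NM| = 15.10 ✓; ∠(NM, MW) = 90.00° ✓; |MW| = 11.40 ✓; ∠MWC = 141.4° ✓; |WC| = 15.50 ✗.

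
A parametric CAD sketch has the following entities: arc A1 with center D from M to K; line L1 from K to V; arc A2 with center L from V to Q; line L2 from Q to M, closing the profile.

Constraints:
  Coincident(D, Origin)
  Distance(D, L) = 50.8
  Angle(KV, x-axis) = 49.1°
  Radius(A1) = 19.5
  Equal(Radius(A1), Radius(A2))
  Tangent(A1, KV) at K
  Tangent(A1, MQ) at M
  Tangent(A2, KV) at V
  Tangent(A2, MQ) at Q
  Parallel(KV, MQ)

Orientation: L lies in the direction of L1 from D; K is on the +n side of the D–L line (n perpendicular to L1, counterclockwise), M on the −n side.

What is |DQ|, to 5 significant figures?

54.414

The slot axis is L1's direction at 49.1°, so u = (cos 49.1°, sin 49.1°) = (0.65474, 0.75585) and n = (−sin 49.1°, cos 49.1°) = (-0.75585, 0.65474). D is at the origin and L lies 50.8 along u from D, so L = 50.8·u = (33.261, 38.397). Tangency of A1 to both parallel lines with radius 19.5 puts K and M at D ± 19.5·n: K = (-14.739, 12.767), M = (14.739, -12.767). Equal radii place V and Q the same way about L: V = L + 19.5·n = (18.522, 51.165), Q = L − 19.5·n = (48.000, 25.630). Then |DQ| = |Q − D| = 54.414.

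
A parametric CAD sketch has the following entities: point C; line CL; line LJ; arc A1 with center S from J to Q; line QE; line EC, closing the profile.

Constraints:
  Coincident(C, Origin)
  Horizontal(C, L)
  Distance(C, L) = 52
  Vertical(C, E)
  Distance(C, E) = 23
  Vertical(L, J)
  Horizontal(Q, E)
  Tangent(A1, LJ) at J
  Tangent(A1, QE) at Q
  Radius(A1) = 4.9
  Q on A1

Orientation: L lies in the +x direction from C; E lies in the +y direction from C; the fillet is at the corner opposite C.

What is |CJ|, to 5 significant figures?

55.060

C is at the origin; C and L share the same y with |CL| = 52.0 and L on the +x side, so L = (52.000, 0.0000). CE is vertical with |CE| = 23.0 and E on the +y side, so E = (0.0000, 23.000). The virtual corner opposite C is at (52.000, 23.000). Since A1 is tangent to LJ there, SJ ⟂ LJ and A1 meets QE tangentially, so SQ is at right angles to QE, with radius 4.9, so the center S sits 4.9 in from both sides at S = (47.100, 18.100). That places the tangent points at J = (52.000, 18.100) on LJ and Q = (47.100, 23.000) on QE. Then |CJ| = |J − C| = 55.060.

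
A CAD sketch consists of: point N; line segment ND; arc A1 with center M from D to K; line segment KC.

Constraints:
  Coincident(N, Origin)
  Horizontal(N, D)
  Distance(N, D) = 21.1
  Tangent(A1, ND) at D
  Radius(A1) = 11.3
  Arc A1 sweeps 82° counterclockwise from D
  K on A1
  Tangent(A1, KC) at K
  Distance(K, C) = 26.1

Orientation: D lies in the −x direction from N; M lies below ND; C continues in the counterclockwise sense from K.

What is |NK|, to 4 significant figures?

33.72

N is at the origin; ND is horizontal with |ND| = 21.1 and D on the −x side, so D = (-21.10, 0.000). The tangent condition forces MD to be normal to ND, so M = D + (0, -11.3) = (-21.10, -11.30). On A1, D sits at bearing 90° from M; an 82° counterclockwise sweep puts K at bearing 172°, so K = M + 11.3·(cos 172°, sin 172°) = (-32.29, -9.727). Then |NK| = |K − N| = 33.72.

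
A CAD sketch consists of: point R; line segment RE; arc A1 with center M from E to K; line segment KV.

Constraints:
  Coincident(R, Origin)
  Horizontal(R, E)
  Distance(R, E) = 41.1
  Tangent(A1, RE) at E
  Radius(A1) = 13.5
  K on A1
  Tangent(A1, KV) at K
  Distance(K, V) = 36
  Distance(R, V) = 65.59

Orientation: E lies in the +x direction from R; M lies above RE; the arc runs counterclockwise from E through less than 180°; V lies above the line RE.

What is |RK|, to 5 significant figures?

56.736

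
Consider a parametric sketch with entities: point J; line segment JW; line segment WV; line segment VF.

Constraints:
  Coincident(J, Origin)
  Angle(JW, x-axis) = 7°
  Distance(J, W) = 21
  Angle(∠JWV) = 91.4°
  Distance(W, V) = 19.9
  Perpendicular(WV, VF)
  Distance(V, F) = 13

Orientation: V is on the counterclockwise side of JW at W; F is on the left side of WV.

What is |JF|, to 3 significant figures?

21.9

∠JWV = 91.4°, so WV runs at 7.0° + (180° − 91.4°) = 95.6° from the x-axis; with |WV| = 19.9, V = W + 19.9·(cos 95.6°, sin 95.6°) = (18.9, 22.4). WV ⟂ VF; with |VF| = 13.0 on the left of WV, F = V + 13.0·(-0.995, -0.0976) = (5.96, 21.1). Then |JF| = |F − J| = 21.9.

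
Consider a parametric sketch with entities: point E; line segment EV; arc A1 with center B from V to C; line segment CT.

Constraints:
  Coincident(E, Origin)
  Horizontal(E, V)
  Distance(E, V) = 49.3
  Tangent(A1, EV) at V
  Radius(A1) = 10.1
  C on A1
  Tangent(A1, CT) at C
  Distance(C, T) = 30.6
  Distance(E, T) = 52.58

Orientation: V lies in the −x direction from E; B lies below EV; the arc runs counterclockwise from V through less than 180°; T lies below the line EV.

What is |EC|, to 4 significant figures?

59.08

E is at the origin; E and V share the same y with |EV| = 49.3 and V on the −x side, so V = (-49.30, 0.000). Tangency of A1 to EV means the radius BV is perpendicular to EV, so B = V + (0, -10.1) = (-49.30, -10.10). Since BC ⟂ CT (tangency), |BT| = √(10.1² + 30.6²) = 32.22 regardless of where C sits on A1. So T lies on both circle(E, 52.58) and circle(B, 32.22); the below-EV intersection is T = (-35.19, -39.07). C is the foot of the tangent from T: C = (-56.54, -17.15).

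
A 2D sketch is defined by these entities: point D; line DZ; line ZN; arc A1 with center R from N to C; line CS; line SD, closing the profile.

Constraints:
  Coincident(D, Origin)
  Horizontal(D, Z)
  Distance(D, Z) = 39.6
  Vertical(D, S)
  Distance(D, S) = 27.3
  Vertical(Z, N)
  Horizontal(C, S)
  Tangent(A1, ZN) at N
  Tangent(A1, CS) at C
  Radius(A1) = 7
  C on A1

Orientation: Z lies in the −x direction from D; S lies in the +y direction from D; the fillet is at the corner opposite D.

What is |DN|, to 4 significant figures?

44.50

D is at the origin; DZ is horizontal with |DZ| = 39.6 and Z on the −x side, so Z = (-39.60, 0.000). D and S share the same x with |DS| = 27.3 and S on the +y side, so S = (0.000, 27.30). The virtual corner opposite D is at (-39.60, 27.30). The tangent condition forces RN to be normal to ZN and since A1 is tangent to CS there, RC ⟂ CS, with radius 7.0, so the center R sits 7.0 in from both sides at R = (-32.60, 20.30). That places the tangent points at N = (-39.60, 20.30) on ZN and C = (-32.60, 27.30) on CS. Then |DN| = |N − D| = 44.50.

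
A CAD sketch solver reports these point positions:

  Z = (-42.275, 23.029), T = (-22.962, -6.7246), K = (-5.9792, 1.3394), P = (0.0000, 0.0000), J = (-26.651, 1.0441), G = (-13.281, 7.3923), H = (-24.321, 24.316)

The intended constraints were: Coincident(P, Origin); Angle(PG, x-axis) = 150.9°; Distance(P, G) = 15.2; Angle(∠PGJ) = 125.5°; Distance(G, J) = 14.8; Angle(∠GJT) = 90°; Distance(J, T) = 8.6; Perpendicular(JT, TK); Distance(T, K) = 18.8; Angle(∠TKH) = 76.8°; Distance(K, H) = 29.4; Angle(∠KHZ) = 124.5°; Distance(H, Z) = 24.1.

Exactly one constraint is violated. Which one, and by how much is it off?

Distance(H, Z) = 24.1 — off by 6.10.

P = (0.00, 0.00) ✓; PG at 150.9° ✓; |PG| = 15.20 ✓; ∠PGJ = 125.5° ✓; |GJ| = 14.80 ✓; ∠GJT = 90.00° ✓; |JT| = 8.600 ✓; ∠(JT, TK) = 90.00° ✓; |TK| = 18.80 ✓; ∠TKH = 76.80° ✓; |KH| = 29.40 ✓; ∠KHZ = 124.5° ✓; |HZ| = 18.00 ✗.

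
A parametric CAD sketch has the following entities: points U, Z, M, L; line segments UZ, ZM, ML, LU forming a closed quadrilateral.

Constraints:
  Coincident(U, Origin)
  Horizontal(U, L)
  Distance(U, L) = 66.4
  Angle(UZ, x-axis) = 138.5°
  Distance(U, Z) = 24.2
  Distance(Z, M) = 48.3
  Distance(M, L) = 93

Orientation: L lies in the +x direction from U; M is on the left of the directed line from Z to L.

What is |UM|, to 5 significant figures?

61.979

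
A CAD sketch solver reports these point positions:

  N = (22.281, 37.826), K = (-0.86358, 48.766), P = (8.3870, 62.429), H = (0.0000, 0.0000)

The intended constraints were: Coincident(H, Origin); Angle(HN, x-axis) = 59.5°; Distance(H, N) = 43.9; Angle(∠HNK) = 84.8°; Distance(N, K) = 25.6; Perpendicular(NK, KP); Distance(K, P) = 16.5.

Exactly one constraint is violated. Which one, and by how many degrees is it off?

Perpendicular(NK, KP) — off by 8.80°.

H = (0.00, 0.00) ✓; HN at 59.50° ✓; |HN| = 43.90 ✓; ∠HNK = 84.80° ✓; |NK| = 25.60 ✓; ∠(NK, KP) = 98.80° ✗; |KP| = 16.50 ✓.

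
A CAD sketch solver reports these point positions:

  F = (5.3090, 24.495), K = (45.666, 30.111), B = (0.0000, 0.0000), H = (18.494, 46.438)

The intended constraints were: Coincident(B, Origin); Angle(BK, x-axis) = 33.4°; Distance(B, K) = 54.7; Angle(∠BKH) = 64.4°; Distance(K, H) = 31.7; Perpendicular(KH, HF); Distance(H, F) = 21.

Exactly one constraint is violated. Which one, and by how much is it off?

Distance(H, F) = 21 — off by 4.60.

B = (0.00, 0.00) ✓; BK at 33.40° ✓; |BK| = 54.70 ✓; ∠BKH = 64.40° ✓; |KH| = 31.70 ✓; ∠(KH, HF) = 90.00° ✓; |HF| = 25.60 ✗.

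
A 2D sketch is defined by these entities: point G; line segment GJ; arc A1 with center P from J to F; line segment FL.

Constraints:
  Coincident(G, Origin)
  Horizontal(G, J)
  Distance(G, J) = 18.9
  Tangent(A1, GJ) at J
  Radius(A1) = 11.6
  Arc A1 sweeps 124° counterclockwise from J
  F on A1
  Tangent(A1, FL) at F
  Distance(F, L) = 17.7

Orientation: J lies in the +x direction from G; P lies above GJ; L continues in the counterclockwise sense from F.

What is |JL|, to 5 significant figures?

32.762

G is at the origin; GJ is horizontal with |GJ| = 18.9 and J on the +x side, so J = (18.900, 0.0000). Tangency of A1 to GJ means the radius PJ is perpendicular to GJ, so P = J + (0, 11.6) = (18.900, 11.600). On A1, J sits at bearing -90° from P; a 124° counterclockwise sweep puts F at bearing 34°, so F = P + 11.6·(cos 34°, sin 34°) = (28.517, 18.087). The tangent condition forces PF to be normal to FL, so FL runs along (−sin 34°, cos 34°); with |FL| = 17.7, L = (18.619, 32.761). Then |JL| = |L − J| = 32.762.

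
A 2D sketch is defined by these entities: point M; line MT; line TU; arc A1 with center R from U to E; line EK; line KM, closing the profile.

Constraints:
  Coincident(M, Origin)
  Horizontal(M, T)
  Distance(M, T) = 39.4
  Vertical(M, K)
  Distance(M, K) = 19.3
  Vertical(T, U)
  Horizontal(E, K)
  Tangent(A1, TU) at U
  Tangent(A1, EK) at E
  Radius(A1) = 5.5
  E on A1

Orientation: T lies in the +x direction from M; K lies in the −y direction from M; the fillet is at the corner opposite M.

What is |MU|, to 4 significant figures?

41.75

M is at the origin; M and T share the same y with |MT| = 39.4 and T on the +x side, so T = (39.40, 0.000). MK is vertical with |MK| = 19.3 and K on the −y side, so K = (0.000, -19.30). The virtual corner opposite M is at (39.40, -19.30). Tangency of A1 to TU means the radius RU is perpendicular to TU and A1 meets EK tangentially, so RE is at right angles to EK, with radius 5.5, so the center R sits 5.5 in from both sides at R = (33.90, -13.80). That places the tangent points at U = (39.40, -13.80) on TU and E = (33.90, -19.30) on EK. Then |MU| = |U − M| = 41.75.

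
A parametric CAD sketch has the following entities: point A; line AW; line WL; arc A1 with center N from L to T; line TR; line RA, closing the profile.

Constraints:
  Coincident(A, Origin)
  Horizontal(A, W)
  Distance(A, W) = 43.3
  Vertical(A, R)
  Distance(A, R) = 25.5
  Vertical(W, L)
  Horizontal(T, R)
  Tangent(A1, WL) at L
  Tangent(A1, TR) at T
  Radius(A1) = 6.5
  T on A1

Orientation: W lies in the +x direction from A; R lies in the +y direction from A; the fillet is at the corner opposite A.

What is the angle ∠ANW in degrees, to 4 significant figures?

81.58°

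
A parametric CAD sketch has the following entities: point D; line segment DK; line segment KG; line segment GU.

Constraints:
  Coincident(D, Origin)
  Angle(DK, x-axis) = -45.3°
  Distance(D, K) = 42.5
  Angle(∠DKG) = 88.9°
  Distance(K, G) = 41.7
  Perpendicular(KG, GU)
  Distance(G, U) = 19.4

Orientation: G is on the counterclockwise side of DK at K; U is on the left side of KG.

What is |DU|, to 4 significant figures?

46.95

D is at the origin; DK runs at -45.3° with length 42.5, so K = 42.5·(cos -45.3°, sin -45.3°) = (29.89, -30.21). ∠DKG = 88.9°, so KG runs at -45.3° + (180° − 88.9°) = 45.80° from the x-axis; with |KG| = 41.7, G = K + 41.7·(cos 45.80°, sin 45.80°) = (58.97, -0.3138). KG is perpendicular to GU; with |GU| = 19.4 on the left of KG, U = G + 19.4·(-0.7169, 0.6972) = (45.06, 13.21). Then |DU| = |U − D| = 46.95.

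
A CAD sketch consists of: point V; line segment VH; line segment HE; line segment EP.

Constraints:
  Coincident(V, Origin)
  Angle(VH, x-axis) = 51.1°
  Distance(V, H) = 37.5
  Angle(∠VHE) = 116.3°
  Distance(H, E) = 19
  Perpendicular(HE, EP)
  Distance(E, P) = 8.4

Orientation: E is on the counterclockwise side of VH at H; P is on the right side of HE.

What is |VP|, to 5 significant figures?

55.082

V is at the origin; VH runs at 51.1° with length 37.5, so H = 37.5·(cos 51.1°, sin 51.1°) = (23.549, 29.184). ∠VHE = 116.3°, so HE runs at 51.1° + (180° − 116.3°) = 114.80° from the x-axis; with |HE| = 19.0, E = H + 19.0·(cos 114.80°, sin 114.80°) = (15.579, 46.432). HE is perpendicular to EP; with |EP| = 8.4 on the right of HE, P = E + 8.4·(0.90778, 0.41945) = (23.204, 49.955). Then |VP| = |P − V| = 55.082.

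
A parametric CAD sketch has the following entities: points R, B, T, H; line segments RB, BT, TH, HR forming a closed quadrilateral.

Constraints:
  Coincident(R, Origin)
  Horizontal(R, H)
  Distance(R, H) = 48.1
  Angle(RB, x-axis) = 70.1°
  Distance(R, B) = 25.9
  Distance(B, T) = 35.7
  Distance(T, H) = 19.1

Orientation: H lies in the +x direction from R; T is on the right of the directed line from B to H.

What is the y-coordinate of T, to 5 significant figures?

-4.6844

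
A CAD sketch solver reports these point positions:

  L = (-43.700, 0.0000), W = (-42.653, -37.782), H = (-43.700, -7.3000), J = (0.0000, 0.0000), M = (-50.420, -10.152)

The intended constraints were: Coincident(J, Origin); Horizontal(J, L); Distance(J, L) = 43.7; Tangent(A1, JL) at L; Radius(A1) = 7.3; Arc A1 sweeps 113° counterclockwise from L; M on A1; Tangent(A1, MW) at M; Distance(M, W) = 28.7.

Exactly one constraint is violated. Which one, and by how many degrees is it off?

Tangent(A1, MW) at M — off by 7.30°.

J = (0.00, 0.00) ✓; J.y = 0.00, L.y = 0.00 ✓; |JL| = 43.70 ✓; ∠(HL, LJ) = 90.00° ✓; |HL| = 7.300 ✓; bearing(H→M) − bearing(H→L) = 113.0° ✓; |HM| = 7.300 ✓; ∠(HM, MW) = 97.30° ✗; |MW| = 28.70 ✓.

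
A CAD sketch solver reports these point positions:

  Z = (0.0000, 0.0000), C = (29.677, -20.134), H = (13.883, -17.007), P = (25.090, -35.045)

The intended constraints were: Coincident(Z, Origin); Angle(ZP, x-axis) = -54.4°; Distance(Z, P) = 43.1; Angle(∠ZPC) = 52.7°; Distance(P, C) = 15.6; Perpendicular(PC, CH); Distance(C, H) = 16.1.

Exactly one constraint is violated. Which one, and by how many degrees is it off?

Perpendicular(PC, CH) — off by 5.90°.

Z = (0.00, 0.00) ✓; ZP at -54.40° ✓; |ZP| = 43.10 ✓; ∠ZPC = 52.70° ✓; |PC| = 15.60 ✓; ∠(PC, CH) = 95.90° ✗; |CH| = 16.10 ✓.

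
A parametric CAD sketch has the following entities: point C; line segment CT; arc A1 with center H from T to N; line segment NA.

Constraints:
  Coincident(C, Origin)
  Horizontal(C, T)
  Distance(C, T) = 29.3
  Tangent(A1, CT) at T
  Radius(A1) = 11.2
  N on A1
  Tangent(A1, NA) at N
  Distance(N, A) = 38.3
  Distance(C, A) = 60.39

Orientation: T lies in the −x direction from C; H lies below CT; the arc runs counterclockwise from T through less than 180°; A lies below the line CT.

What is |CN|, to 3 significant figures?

42.5

C is at the origin; C and T share the same y with |CT| = 29.3 and T on the −x side, so T = (-29.3, 0.00). Tangency of A1 to CT means the radius HT is perpendicular to CT, so H = T + (0, -11.2) = (-29.3, -11.2). Since HN ⟂ NA (tangency), |HA| = √(11.2² + 38.3²) = 39.9 regardless of where N sits on A1. So A lies on both circle(C, 60.39) and circle(H, 39.9); the below-CT intersection is A = (-32.4, -51.0). N is the foot of the tangent from A: N = (-40.3, -13.5).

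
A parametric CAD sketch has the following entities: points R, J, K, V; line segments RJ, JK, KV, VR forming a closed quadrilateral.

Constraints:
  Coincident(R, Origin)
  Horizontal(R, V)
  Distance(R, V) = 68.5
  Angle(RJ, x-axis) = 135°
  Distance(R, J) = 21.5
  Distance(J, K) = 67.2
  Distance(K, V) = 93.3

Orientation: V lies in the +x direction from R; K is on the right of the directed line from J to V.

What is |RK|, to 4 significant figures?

52.53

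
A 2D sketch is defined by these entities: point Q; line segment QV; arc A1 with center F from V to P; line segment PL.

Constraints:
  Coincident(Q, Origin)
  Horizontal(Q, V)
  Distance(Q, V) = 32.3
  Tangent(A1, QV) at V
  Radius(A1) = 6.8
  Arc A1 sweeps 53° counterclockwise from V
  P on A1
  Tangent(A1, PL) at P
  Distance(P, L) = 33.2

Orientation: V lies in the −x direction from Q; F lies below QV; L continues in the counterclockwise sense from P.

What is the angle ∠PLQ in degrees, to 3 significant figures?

26.1°

Q is at the origin; QV is horizontal with |QV| = 32.3 and V on the −x side, so V = (-32.3, 0.00). The tangent condition forces FV to be normal to QV, so F = V + (0, -6.8) = (-32.3, -6.80). On A1, V sits at bearing 90° from F; a 53° counterclockwise sweep puts P at bearing 143°, so P = F + 6.8·(cos 143°, sin 143°) = (-37.7, -2.71). Since A1 is tangent to PL there, FP ⟂ PL, so PL runs along (−sin 143°, cos 143°); with |PL| = 33.2, L = (-57.7, -29.2). Then cos ∠PLQ = LP·LQ / (|LP||LQ|), giving 26.1°.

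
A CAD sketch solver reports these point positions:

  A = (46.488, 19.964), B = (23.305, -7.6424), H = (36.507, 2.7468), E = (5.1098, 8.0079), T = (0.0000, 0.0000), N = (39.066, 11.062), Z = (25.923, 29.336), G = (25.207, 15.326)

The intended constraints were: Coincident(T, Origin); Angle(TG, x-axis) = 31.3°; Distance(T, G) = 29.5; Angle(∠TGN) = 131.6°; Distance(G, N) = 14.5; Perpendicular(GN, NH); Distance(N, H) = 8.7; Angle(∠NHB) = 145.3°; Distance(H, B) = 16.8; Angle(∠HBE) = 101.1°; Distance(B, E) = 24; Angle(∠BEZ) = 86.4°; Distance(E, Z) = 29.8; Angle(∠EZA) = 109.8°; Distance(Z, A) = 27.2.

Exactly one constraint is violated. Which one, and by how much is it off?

Distance(Z, A) = 27.2 — off by 4.60.

T = (0.00, 0.00) ✓; TG at 31.30° ✓; |TG| = 29.50 ✓; ∠TGN = 131.6° ✓; |GN| = 14.50 ✓; ∠(GN, NH) = 90.00° ✓; |NH| = 8.700 ✓; ∠NHB = 145.3° ✓; |HB| = 16.80 ✓; ∠HBE = 101.1° ✓; |BE| = 24.00 ✓; ∠BEZ = 86.40° ✓; |EZ| = 29.80 ✓; ∠EZA = 109.8° ✓; |ZA| = 22.60 ✗.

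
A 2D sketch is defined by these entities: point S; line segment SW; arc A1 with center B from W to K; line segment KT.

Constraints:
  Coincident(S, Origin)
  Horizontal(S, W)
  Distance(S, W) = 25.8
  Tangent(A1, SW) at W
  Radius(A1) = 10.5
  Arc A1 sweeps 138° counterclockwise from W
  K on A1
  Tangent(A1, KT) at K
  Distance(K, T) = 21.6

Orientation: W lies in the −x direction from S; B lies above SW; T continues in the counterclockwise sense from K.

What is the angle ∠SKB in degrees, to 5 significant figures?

87.728°

Since A1 is tangent to SW there, BW ⟂ SW, so B = W + (0, 10.5) = (-25.800, 10.500). On A1, W sits at bearing -90° from B; a 138° counterclockwise sweep puts K at bearing 48°, so K = B + 10.5·(cos 48°, sin 48°) = (-18.774, 18.303). Then cos ∠SKB = KS·KB / (|KS||KB|), giving 87.728°.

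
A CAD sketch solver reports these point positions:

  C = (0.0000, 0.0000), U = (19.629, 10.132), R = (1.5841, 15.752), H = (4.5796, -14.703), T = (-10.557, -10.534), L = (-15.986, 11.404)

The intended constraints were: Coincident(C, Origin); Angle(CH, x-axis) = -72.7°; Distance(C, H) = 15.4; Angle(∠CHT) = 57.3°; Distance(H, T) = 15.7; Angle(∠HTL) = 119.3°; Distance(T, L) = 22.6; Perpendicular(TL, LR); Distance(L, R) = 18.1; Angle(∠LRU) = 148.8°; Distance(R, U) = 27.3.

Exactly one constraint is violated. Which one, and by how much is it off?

Distance(R, U) = 27.3 — off by 8.40.

C = (0.00, 0.00) ✓; CH at -72.70° ✓; |CH| = 15.40 ✓; ∠CHT = 57.30° ✓; |HT| = 15.70 ✓; ∠HTL = 119.3° ✓; |TL| = 22.60 ✓; ∠(TL, LR) = 90.00° ✓; |LR| = 18.10 ✓; ∠LRU = 148.8° ✓; |RU| = 18.90 ✗.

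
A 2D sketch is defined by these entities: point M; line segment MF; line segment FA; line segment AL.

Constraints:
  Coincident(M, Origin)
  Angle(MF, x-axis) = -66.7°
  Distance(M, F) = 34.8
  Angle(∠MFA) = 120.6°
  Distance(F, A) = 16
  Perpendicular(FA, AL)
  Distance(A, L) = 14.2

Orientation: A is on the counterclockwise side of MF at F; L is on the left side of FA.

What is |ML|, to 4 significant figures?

37.21

M is at the origin; MF runs at -66.7° with length 34.8, so F = 34.8·(cos -66.7°, sin -66.7°) = (13.76, -31.96). ∠MFA = 120.6°, so FA runs at -66.7° + (180° − 120.6°) = -7.300° from the x-axis; with |FA| = 16.0, A = F + 16.0·(cos -7.300°, sin -7.300°) = (29.64, -33.99). The perpendicularity gives AL at right angles to FA; with |AL| = 14.2 on the left of FA, L = A + 14.2·(0.1271, 0.9919) = (31.44, -19.91). Then |ML| = |L − M| = 37.21.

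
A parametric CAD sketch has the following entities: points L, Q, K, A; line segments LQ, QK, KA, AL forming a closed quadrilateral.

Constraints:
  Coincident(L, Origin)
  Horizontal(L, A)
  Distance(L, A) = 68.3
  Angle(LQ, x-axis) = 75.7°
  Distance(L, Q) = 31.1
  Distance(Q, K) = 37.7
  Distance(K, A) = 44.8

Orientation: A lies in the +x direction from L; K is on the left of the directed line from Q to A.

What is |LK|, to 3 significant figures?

58.6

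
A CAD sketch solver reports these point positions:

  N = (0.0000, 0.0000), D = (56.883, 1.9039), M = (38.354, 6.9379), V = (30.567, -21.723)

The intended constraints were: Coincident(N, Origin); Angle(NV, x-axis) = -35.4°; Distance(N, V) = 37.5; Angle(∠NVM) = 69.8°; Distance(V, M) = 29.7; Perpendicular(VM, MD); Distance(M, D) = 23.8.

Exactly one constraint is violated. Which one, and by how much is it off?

Distance(M, D) = 23.8 — off by 4.60.

N = (0.00, 0.00) ✓; NV at -35.40° ✓; |NV| = 37.50 ✓; ∠NVM = 69.80° ✓; |VM| = 29.70 ✓; ∠(VM, MD) = 90.00° ✓; |MD| = 19.20 ✗.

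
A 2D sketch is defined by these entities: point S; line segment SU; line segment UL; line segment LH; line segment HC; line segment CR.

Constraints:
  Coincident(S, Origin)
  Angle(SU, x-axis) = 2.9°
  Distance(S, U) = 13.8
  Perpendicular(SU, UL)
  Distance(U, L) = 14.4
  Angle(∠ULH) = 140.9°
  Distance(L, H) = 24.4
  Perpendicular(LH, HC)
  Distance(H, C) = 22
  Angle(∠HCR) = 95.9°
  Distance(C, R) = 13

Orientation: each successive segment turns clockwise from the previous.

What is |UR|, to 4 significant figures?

26.76

S is at the origin; SU runs at 2.9° with length 13.8, so U = (13.78, 0.6982). SU is perpendicular to UL, so UL runs at -87.10°; with |UL| = 14.4, L = (14.51, -13.68). ∠ULH = 140.9° gives LH at -126.2° from the x-axis; with |LH| = 24.4, H = (0.1001, -33.37). LH ⟂ HC, so HC runs at 143.8°; with |HC| = 22.0, C = (-17.65, -20.38). ∠HCR = 95.9° gives CR at 59.70° from the x-axis; with |CR| = 13.0, R = (-11.09, -9.156). Then |UR| = |R − U| = 26.76.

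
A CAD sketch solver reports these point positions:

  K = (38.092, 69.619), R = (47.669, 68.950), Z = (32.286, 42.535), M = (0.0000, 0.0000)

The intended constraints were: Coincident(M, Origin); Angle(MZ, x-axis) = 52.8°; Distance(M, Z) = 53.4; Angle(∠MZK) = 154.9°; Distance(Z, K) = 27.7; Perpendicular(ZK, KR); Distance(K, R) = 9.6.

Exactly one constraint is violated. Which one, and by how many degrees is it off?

Perpendicular(ZK, KR) — off by 8.10°.

M = (0.00, 0.00) ✓; MZ at 52.80° ✓; |MZ| = 53.40 ✓; ∠MZK = 154.9° ✓; |ZK| = 27.70 ✓; ∠(ZK, KR) = 81.90° ✗; |KR| = 9.600 ✓.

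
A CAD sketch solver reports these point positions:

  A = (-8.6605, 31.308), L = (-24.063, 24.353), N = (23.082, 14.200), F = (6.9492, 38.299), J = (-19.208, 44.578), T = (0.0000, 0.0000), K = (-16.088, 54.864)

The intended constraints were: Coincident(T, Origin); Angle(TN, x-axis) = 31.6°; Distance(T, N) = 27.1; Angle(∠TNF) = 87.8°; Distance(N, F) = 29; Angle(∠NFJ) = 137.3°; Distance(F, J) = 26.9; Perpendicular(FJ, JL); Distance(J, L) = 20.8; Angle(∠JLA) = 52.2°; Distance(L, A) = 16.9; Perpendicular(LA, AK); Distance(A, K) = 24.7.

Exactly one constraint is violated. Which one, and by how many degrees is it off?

Perpendicular(LA, AK) — off by 6.80°.

T = (0.00, 0.00) ✓; TN at 31.60° ✓; |TN| = 27.10 ✓; ∠TNF = 87.80° ✓; |NF| = 29.00 ✓; ∠NFJ = 137.3° ✓; |FJ| = 26.90 ✓; ∠(FJ, JL) = 90.00° ✓; |JL| = 20.80 ✓; ∠JLA = 52.20° ✓; |LA| = 16.90 ✓; ∠(LA, AK) = 83.20° ✗; |AK| = 24.70 ✓.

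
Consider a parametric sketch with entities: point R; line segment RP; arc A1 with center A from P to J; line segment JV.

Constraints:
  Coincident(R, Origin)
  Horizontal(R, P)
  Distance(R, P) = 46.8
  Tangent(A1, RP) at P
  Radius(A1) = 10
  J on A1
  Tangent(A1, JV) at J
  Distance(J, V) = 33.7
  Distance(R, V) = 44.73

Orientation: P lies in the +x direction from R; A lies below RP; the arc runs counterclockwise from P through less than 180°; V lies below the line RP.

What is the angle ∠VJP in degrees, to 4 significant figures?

146.2°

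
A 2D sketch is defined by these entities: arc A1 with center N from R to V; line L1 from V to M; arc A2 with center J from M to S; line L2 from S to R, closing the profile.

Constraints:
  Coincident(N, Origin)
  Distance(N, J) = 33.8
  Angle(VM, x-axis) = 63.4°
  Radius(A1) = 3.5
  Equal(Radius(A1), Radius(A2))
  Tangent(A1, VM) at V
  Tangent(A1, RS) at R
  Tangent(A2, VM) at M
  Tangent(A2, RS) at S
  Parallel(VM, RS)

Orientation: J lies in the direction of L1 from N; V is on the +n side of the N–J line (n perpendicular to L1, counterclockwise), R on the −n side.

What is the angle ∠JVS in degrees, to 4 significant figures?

5.789°

The slot axis is L1's direction at 63.4°, so u = (cos 63.4°, sin 63.4°) = (0.4478, 0.8942) and n = (−sin 63.4°, cos 63.4°) = (-0.8942, 0.4478). N is at the origin and J lies 33.8 along u from N, so J = 33.8·u = (15.13, 30.22). Tangency of A1 to both parallel lines with radius 3.5 puts V and R at N ± 3.5·n: V = (-3.130, 1.567), R = (3.130, -1.567). Equal radii place M and S the same way about J: M = J + 3.5·n = (12.00, 31.79), S = J − 3.5·n = (18.26, 28.66). Then cos ∠JVS = VJ·VS / (|VJ||VS|), giving 5.789°.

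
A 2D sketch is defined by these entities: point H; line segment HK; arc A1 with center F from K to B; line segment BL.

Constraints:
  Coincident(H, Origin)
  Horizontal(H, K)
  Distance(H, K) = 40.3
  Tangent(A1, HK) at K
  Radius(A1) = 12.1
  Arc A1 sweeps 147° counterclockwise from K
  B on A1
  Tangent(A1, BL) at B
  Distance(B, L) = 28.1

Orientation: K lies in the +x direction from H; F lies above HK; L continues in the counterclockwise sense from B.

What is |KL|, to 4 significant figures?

41.21

On A1, K sits at bearing -90° from F; a 147° counterclockwise sweep puts B at bearing 57°, so B = F + 12.1·(cos 57°, sin 57°) = (46.89, 22.25). Tangency of A1 to BL means the radius FB is perpendicular to BL, so BL runs along (−sin 57°, cos 57°); with |BL| = 28.1, L = (23.32, 37.55). Then |KL| = |L − K| = 41.21.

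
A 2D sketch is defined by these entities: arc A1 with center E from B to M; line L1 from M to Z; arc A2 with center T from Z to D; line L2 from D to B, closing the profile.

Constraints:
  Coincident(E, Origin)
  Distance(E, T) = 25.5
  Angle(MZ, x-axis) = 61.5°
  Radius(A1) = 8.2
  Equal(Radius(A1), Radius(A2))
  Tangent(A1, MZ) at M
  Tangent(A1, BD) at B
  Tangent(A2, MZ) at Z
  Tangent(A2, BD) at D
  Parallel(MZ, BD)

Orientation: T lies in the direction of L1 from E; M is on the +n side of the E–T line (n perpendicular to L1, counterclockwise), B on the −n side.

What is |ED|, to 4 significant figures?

26.79

Tangency of A1 to both parallel lines with radius 8.2 puts M and B at E ± 8.2·n: M = (-7.206, 3.913), B = (7.206, -3.913). Equal radii place Z and D the same way about T: Z = T + 8.2·n = (4.961, 26.32), D = T − 8.2·n = (19.37, 18.50). Then |ED| = |D − E| = 26.79.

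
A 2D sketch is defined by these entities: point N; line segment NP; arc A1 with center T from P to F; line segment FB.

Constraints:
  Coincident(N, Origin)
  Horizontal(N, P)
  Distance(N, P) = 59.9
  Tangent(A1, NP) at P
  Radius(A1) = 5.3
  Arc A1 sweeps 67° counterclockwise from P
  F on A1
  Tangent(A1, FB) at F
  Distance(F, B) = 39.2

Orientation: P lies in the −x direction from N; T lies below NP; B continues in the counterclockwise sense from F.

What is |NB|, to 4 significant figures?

89.22

On A1, P sits at bearing 90° from T; a 67° counterclockwise sweep puts F at bearing 157°, so F = T + 5.3·(cos 157°, sin 157°) = (-64.78, -3.229). The tangent condition forces TF to be normal to FB, so FB runs along (−sin 157°, cos 157°); with |FB| = 39.2, B = (-80.10, -39.31). Then |NB| = |B − N| = 89.22.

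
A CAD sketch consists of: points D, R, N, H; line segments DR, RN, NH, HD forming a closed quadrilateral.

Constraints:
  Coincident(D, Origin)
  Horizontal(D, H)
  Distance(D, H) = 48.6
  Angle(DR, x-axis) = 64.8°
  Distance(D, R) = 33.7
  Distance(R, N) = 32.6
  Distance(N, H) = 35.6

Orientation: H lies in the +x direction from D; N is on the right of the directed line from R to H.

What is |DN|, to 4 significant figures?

13.23

D is at the origin; D and H share the same y with |DH| = 48.6 and H in +x, so H = (48.6, 0). DR runs at 64.8° with |DR| = 33.7, so R = (14.35, 30.49). N is determined by |RN| = 32.6 and |NH| = 35.6 together: it lies at the intersection of circle(R, 32.6) and circle(H, 35.6). With |RH| = 45.86, the foot of the radical line on RH is 20.70 from R and the perpendicular offset is √(32.6² − 20.70²) = 25.19. Taking the right-of-RH solution: N = (13.06, -2.082).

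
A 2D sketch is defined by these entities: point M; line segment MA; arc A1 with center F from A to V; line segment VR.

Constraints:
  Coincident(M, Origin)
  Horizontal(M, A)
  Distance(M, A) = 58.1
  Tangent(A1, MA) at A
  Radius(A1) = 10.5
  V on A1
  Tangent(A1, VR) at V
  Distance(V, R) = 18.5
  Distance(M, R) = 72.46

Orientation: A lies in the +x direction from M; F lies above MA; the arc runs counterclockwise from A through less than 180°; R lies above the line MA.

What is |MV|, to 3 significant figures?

69.5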